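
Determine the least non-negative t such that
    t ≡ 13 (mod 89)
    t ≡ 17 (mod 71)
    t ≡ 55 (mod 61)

The moduli are pairwise coprime; N = 89·71·61 = 385459.
N/89 = 4331; 4331 ≡ 59 (mod 89); 59·86 ≡ 1, so inverse 86.
N/71 = 5429; 5429 ≡ 33 (mod 71); 33·28 ≡ 1, so inverse 28.
N/61 = 6319; 6319 ≡ 36 (mod 61); 36·39 ≡ 1, so inverse 39.
t ≡ 13·4331·86 + 17·5429·28 + 55·6319·39 = 20980517.
20980517 mod 385459 = 165731.

165731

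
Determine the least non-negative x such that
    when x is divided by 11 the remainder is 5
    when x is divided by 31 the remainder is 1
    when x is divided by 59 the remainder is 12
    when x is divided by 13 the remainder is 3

103262

Combine the congruences pairwise.
From x ≡ 5 (mod 11) write x = 5 + 11t. Substituting into x ≡ 1 (mod 31) gives 11t ≡ 27 (mod 31), and since 11⁻¹ ≡ 17 (mod 31), t ≡ 25. Hence x ≡ 5 + 11·25 = 280 (mod 341).
From x ≡ 280 (mod 341) write x = 280 + 341t. Substituting into x ≡ 12 (mod 59) gives 341t ≡ 27 (mod 59), and since 46⁻¹ ≡ 9 (mod 59), t ≡ 7. Hence x ≡ 280 + 341·7 = 2667 (mod 20119).
From x ≡ 2667 (mod 20119) write x = 2667 + 20119t. Substituting into x ≡ 3 (mod 13) gives 20119t ≡ 1 (mod 13), and since 8⁻¹ ≡ 5 (mod 13), t ≡ 5. Hence x ≡ 2667 + 20119·5 = 103262 (mod 261547).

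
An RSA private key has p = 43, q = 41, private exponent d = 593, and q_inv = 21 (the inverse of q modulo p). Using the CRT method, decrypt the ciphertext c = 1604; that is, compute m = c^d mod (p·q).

203

d_p = d mod (p−1) = 593 mod 42 = 5; d_q = d mod (q−1) = 33.
m₁ = c^(d_p) mod p: c ≡ 13 (mod 43), and 13^5 mod 43 = 31.
m₂ = c^(d_q) mod q: c ≡ 5 (mod 41), and 5^33 mod 41 = 39.
h = q_inv·(m₁ − m₂) mod p = 21·(31 − 39) mod 43 = 4.
m = m₂ + h·q = 39 + 4·41 = 203.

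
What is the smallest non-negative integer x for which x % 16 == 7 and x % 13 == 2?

119

Combine the congruences pairwise.
From x ≡ 7 (mod 16) write x = 7 + 16t. Substituting into x ≡ 2 (mod 13) gives 16t ≡ 8 (mod 13), and since 3⁻¹ ≡ 9 (mod 13), t ≡ 7. Hence x ≡ 7 + 16·7 = 119 (mod 208).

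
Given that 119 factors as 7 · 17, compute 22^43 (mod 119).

113

Mod 7: 22 ≡ 1; by Fermat, exponent reduces to 43 mod 6 = 1; 1^1 ≡ 1 (mod 7).
Mod 17: 22 ≡ 5; by Fermat, exponent reduces to 43 mod 16 = 11; 5^11 ≡ 11 (mod 17).
Combine by CRT: x ≡ 1 (mod 7), x ≡ 11 (mod 17) ⇒ x ≡ 113 (mod 119).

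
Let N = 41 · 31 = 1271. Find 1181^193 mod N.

Mod 41: 1181 ≡ 33; by Fermat, exponent reduces to 193 mod 40 = 33; 33^33 ≡ 20 (mod 41).
Mod 31: 1181 ≡ 3; by Fermat, exponent reduces to 193 mod 30 = 13; 3^13 ≡ 24 (mod 31).
Combine by CRT: x ≡ 20 (mod 41), x ≡ 24 (mod 31) ⇒ x ≡ 799 (mod 1271).

799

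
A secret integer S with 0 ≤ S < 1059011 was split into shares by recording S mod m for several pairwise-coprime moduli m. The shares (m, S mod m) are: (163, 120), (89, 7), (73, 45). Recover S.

From S ≡ 120 (mod 163) write S = 120 + 163t. Substituting into S ≡ 7 (mod 89) gives 163t ≡ 65 (mod 89), and since 74⁻¹ ≡ 83 (mod 89), t ≡ 55. Hence S ≡ 120 + 163·55 = 9085 (mod 14507).
From S ≡ 9085 (mod 14507) write S = 9085 + 14507t. Substituting into S ≡ 45 (mod 73) gives 14507t ≡ 12 (mod 73), and since 53⁻¹ ≡ 62 (mod 73), t ≡ 14. Hence S ≡ 9085 + 14507·14 = 212183 (mod 1059011).

212183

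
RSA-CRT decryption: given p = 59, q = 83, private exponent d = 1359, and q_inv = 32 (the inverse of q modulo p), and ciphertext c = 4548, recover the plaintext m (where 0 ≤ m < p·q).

d_p = d mod (p−1) = 1359 mod 58 = 25; d_q = d mod (q−1) = 47.
m₁ = c^(d_p) mod p: c ≡ 5 (mod 59), and 5^25 mod 59 = 27.
m₂ = c^(d_q) mod q: c ≡ 66 (mod 83), and 66^47 mod 83 = 76.
h = q_inv·(m₁ − m₂) mod p = 32·(27 − 76) mod 59 = 25.
m = m₂ + h·q = 76 + 25·83 = 2151.

2151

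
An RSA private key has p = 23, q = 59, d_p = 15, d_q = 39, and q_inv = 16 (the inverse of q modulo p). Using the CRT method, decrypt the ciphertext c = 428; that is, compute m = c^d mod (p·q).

845

m₁ = c^(d_p) mod p: c ≡ 14 (mod 23), and 14^15 mod 23 = 17.
m₂ = c^(d_q) mod q: c ≡ 15 (mod 59), and 15^39 mod 59 = 19.
h = q_inv·(m₁ − m₂) mod p = 16·(17 − 19) mod 23 = 14.
m = m₂ + h·q = 19 + 14·59 = 845.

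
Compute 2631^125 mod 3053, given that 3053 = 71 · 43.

Mod 71: 2631 ≡ 4; by Fermat, exponent reduces to 125 mod 70 = 55; 4^55 ≡ 32 (mod 71).
Mod 43: 2631 ≡ 8; by Fermat, exponent reduces to 125 mod 42 = 41; 8^41 ≡ 27 (mod 43).
Combine by CRT: x ≡ 32 (mod 71), x ≡ 27 (mod 43) ⇒ x ≡ 2091 (mod 3053).

2091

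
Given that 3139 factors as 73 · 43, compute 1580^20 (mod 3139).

1896

Mod 73: 1580 ≡ 47; 47^20 ≡ 71 (mod 73).
Mod 43: 1580 ≡ 32; 32^20 ≡ 4 (mod 43).
Combine by CRT: x ≡ 71 (mod 73), x ≡ 4 (mod 43) ⇒ x ≡ 1896 (mod 3139).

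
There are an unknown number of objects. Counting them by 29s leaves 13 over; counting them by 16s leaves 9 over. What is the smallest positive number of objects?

Combine the congruences pairwise.
From N ≡ 13 (mod 29) write N = 13 + 29t. Substituting into N ≡ 9 (mod 16) gives 29t ≡ 12 (mod 16), and since 13⁻¹ ≡ 5 (mod 16), t ≡ 12. Hence N ≡ 13 + 29·12 = 361 (mod 464).

361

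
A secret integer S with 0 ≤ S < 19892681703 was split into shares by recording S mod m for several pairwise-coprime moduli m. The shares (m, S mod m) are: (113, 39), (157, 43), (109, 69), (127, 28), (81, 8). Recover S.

13760990540

The moduli are pairwise coprime; N = 113·157·109·127·81 = 19892681703.
N/113 = 176041431; 176041431 ≡ 87 (mod 113); 87·13 ≡ 1, so inverse 13.
N/157 = 126704979; 126704979 ≡ 13 (mod 157); 13·145 ≡ 1, so inverse 145.
N/109 = 182501667; 182501667 ≡ 24 (mod 109); 24·50 ≡ 1, so inverse 50.
N/127 = 156635289; 156635289 ≡ 93 (mod 127); 93·56 ≡ 1, so inverse 56.
N/81 = 245588663; 245588663 ≡ 65 (mod 81); 65·5 ≡ 1, so inverse 5.
S ≡ 39·176041431·13 + 43·126704979·145 + 69·182501667·50 + 28·156635289·56 + 8·245588663·5 = 1764316980404.
1764316980404 mod 19892681703 = 13760990540.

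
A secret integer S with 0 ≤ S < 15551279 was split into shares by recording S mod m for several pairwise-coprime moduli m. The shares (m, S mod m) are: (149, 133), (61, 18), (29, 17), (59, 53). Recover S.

13887827

The moduli are pairwise coprime; N = 149·61·29·59 = 15551279.
N/149 = 104371; 104371 ≡ 71 (mod 149); 71·21 ≡ 1, so inverse 21.
N/61 = 254939; 254939 ≡ 20 (mod 61); 20·58 ≡ 1, so inverse 58.
N/29 = 536251; 536251 ≡ 12 (mod 29); 12·17 ≡ 1, so inverse 17.
N/59 = 263581; 263581 ≡ 28 (mod 59); 28·19 ≡ 1, so inverse 19.
S ≡ 133·104371·21 + 18·254939·58 + 17·536251·17 + 53·263581·19 = 978067125.
978067125 mod 15551279 = 13887827.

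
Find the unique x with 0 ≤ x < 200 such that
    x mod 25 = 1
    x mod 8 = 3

51

From x ≡ 1 (mod 25) write x = 1 + 25t. Substituting into x ≡ 3 (mod 8) gives 25t ≡ 2 (mod 8), and since 1⁻¹ ≡ 1 (mod 8), t ≡ 2. Hence x ≡ 1 + 25·2 = 51 (mod 200).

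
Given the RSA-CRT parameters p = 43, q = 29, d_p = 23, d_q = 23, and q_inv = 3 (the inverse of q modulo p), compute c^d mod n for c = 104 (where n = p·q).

708

m₁ = c^(d_p) mod p: c ≡ 18 (mod 43), and 18^23 mod 43 = 20.
m₂ = c^(d_q) mod q: c ≡ 17 (mod 29), and 17^23 mod 29 = 12.
h = q_inv·(m₁ − m₂) mod p = 3·(20 − 12) mod 43 = 24.
m = m₂ + h·q = 12 + 24·29 = 708.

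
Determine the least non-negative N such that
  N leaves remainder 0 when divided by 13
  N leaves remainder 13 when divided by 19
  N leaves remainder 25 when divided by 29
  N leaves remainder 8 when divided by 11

The moduli are pairwise coprime; M = 13·19·29·11 = 78793.
M/13 = 6061; 6061 ≡ 3 (mod 13); 3·9 ≡ 1, so inverse 9.
M/19 = 4147; 4147 ≡ 5 (mod 19); 5·4 ≡ 1, so inverse 4.
M/29 = 2717; 2717 ≡ 20 (mod 29); 20·16 ≡ 1, so inverse 16.
M/11 = 7163; 7163 ≡ 2 (mod 11); 2·6 ≡ 1, so inverse 6.
N ≡ 0·6061·9 + 13·4147·4 + 25·2717·16 + 8·7163·6 = 1646268.
1646268 mod 78793 = 70408.

70408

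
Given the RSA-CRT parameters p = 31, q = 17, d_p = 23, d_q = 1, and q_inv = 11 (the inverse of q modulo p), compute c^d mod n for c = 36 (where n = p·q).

87

m₁ = c^(d_p) mod p: c ≡ 5 (mod 31), and 5^23 mod 31 = 25.
m₂ = c^(d_q) mod q: c ≡ 2 (mod 17), and 2^1 mod 17 = 2.
h = q_inv·(m₁ − m₂) mod p = 11·(25 − 2) mod 31 = 5.
m = m₂ + h·q = 2 + 5·17 = 87.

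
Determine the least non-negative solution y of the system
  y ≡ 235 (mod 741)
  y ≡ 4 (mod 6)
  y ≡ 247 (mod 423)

116572

gcd(741, 6) = 3 and 3 | (4 − 235), so the pair is consistent; merging gives y ≡ 976 (mod 1482), where 1482 = lcm(741, 6).
gcd(1482, 423) = 3 and 3 | (247 − 976), so the pair is consistent; merging gives y ≡ 116572 (mod 208962), where 208962 = lcm(1482, 423).
The solution is unique modulo lcm(741, 6, 423) = 208962.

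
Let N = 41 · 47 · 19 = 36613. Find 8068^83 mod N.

Mod 41: 8068 ≡ 32; by Fermat, exponent reduces to 83 mod 40 = 3; 32^3 ≡ 9 (mod 41).
Mod 47: 8068 ≡ 31; by Fermat, exponent reduces to 83 mod 46 = 37; 31^37 ≡ 10 (mod 47).
Mod 19: 8068 ≡ 12; by Fermat, exponent reduces to 83 mod 18 = 11; 12^11 ≡ 8 (mod 19).
Combine by CRT: x ≡ 9 (mod 41), x ≡ 10 (mod 47), x ≡ 8 (mod 19) ⇒ x ≡ 18951 (mod 36613).

18951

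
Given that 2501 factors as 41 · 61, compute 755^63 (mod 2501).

Mod 41: 755 ≡ 17; by Fermat, exponent reduces to 63 mod 40 = 23; 17^23 ≡ 7 (mod 41).
Mod 61: 755 ≡ 23; by Fermat, exponent reduces to 63 mod 60 = 3; 23^3 ≡ 28 (mod 61).
Combine by CRT: x ≡ 7 (mod 41), x ≡ 28 (mod 61) ⇒ x ≡ 89 (mod 2501).

89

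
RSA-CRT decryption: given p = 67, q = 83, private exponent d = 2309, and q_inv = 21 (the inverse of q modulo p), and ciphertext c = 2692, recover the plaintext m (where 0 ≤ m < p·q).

d_p = d mod (p−1) = 2309 mod 66 = 65; d_q = d mod (q−1) = 13.
m₁ = c^(d_p) mod p: c ≡ 12 (mod 67), and 12^65 mod 67 = 28.
m₂ = c^(d_q) mod q: c ≡ 36 (mod 83), and 36^13 mod 83 = 29.
h = q_inv·(m₁ − m₂) mod p = 21·(28 − 29) mod 67 = 46.
m = m₂ + h·q = 29 + 46·83 = 3847.

3847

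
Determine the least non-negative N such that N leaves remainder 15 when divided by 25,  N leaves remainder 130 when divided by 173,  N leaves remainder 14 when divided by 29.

25215

From N ≡ 15 (mod 25) write N = 15 + 25t. Substituting into N ≡ 130 (mod 173) gives 25t ≡ 115 (mod 173), and since 25⁻¹ ≡ 90 (mod 173), t ≡ 143. Hence N ≡ 15 + 25·143 = 3590 (mod 4325).
From N ≡ 3590 (mod 4325) write N = 3590 + 4325t. Substituting into N ≡ 14 (mod 29) gives 4325t ≡ 20 (mod 29), and since 4⁻¹ ≡ 22 (mod 29), t ≡ 5. Hence N ≡ 3590 + 4325·5 = 25215 (mod 125425).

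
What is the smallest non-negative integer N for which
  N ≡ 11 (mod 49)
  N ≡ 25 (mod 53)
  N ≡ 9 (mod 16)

29705

The moduli are pairwise coprime; M = 49·53·16 = 41552.
M/49 = 848; 848 ≡ 15 (mod 49); 15·36 ≡ 1, so inverse 36.
M/53 = 784; 784 ≡ 42 (mod 53); 42·24 ≡ 1, so inverse 24.
M/16 = 2597; 2597 ≡ 5 (mod 16); 5·13 ≡ 1, so inverse 13.
N ≡ 11·848·36 + 25·784·24 + 9·2597·13 = 1110057.
1110057 mod 41552 = 29705.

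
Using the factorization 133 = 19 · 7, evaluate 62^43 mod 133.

Mod 19: 62 ≡ 5; by Fermat, exponent reduces to 43 mod 18 = 7; 5^7 ≡ 16 (mod 19).
Mod 7: 62 ≡ 6; by Fermat, exponent reduces to 43 mod 6 = 1; 6^1 ≡ 6 (mod 7).
Combine by CRT: x ≡ 16 (mod 19), x ≡ 6 (mod 7) ⇒ x ≡ 111 (mod 133).

111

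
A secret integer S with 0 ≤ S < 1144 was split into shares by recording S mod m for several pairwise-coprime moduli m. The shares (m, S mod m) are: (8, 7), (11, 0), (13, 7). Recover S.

From S ≡ 7 (mod 8) write S = 7 + 8t. Substituting into S ≡ 0 (mod 11) gives 8t ≡ 4 (mod 11), and since 8⁻¹ ≡ 7 (mod 11), t ≡ 6. Hence S ≡ 7 + 8·6 = 55 (mod 88).
From S ≡ 55 (mod 88) write S = 55 + 88t. Substituting into S ≡ 7 (mod 13) gives 88t ≡ 4 (mod 13), and since 10⁻¹ ≡ 4 (mod 13), t ≡ 3. Hence S ≡ 55 + 88·3 = 319 (mod 1144).

319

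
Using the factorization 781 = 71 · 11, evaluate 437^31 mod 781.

Mod 71: 437 ≡ 11; 11^31 ≡ 52 (mod 71).
Mod 11: 437 ≡ 8; by Fermat, exponent reduces to 31 mod 10 = 1; 8^1 ≡ 8 (mod 11).
Combine by CRT: x ≡ 52 (mod 71), x ≡ 8 (mod 11) ⇒ x ≡ 52 (mod 781).

52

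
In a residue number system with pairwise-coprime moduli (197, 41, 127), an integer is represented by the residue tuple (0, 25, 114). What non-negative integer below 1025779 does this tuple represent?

24625

The moduli are pairwise coprime; N = 197·41·127 = 1025779.
N/197 = 5207; 5207 ≡ 85 (mod 197); 85·51 ≡ 1, so inverse 51.
N/41 = 25019; 25019 ≡ 9 (mod 41); 9·32 ≡ 1, so inverse 32.
N/127 = 8077; 8077 ≡ 76 (mod 127); 76·122 ≡ 1, so inverse 122.
x ≡ 0·5207·51 + 25·25019·32 + 114·8077·122 = 132350116.
132350116 mod 1025779 = 24625.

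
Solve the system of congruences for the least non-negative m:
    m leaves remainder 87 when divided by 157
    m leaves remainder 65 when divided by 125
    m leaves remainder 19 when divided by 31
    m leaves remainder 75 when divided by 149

The moduli are pairwise coprime; N = 157·125·31·149 = 90647875.
N/157 = 577375; 577375 ≡ 86 (mod 157); 86·42 ≡ 1, so inverse 42.
N/125 = 725183; 725183 ≡ 58 (mod 125); 58·97 ≡ 1, so inverse 97.
N/31 = 2924125; 2924125 ≡ 19 (mod 31); 19·18 ≡ 1, so inverse 18.
N/149 = 608375; 608375 ≡ 8 (mod 149); 8·56 ≡ 1, so inverse 56.
m ≡ 87·577375·42 + 65·725183·97 + 19·2924125·18 + 75·608375·56 = 10237232815.
10237232815 mod 90647875 = 84670815.

84670815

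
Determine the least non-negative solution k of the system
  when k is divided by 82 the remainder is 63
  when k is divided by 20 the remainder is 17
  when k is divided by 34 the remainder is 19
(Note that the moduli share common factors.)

gcd(82, 20) = 2 and 2 | (17 − 63), so the pair is consistent; merging gives k ≡ 637 (mod 820), where 820 = lcm(82, 20).
gcd(820, 34) = 2 and 2 | (19 − 637), so the pair is consistent; merging gives k ≡ 6377 (mod 13940), where 13940 = lcm(820, 34).
The solution is unique modulo lcm(82, 20, 34) = 13940.

6377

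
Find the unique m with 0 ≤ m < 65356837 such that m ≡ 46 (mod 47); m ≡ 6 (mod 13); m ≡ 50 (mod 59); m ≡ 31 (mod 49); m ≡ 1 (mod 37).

45287742

The moduli are pairwise coprime; N = 47·13·59·49·37 = 65356837.
N/47 = 1390571; 1390571 ≡ 29 (mod 47); 29·13 ≡ 1, so inverse 13.
N/13 = 5027449; 5027449 ≡ 11 (mod 13); 11·6 ≡ 1, so inverse 6.
N/59 = 1107743; 1107743 ≡ 18 (mod 59); 18·23 ≡ 1, so inverse 23.
N/49 = 1333813; 1333813 ≡ 33 (mod 49); 33·3 ≡ 1, so inverse 3.
N/37 = 1766401; 1766401 ≡ 21 (mod 37); 21·30 ≡ 1, so inverse 30.
m ≡ 46·1390571·13 + 6·5027449·6 + 50·1107743·23 + 31·1333813·3 + 1·1766401·30 = 2463490711.
2463490711 mod 65356837 = 45287742.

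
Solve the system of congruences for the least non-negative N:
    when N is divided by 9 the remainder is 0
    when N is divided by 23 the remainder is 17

63

Combine the congruences pairwise.
From N ≡ 0 (mod 9) write N = 0 + 9t. Substituting into N ≡ 17 (mod 23) gives 9t ≡ 17 (mod 23), and since 9⁻¹ ≡ 18 (mod 23), t ≡ 7. Hence N ≡ 0 + 9·7 = 63 (mod 207).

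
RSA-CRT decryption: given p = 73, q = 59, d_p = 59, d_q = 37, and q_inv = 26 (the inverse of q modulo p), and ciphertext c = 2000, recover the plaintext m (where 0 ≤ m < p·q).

2364

m₁ = c^(d_p) mod p: c ≡ 29 (mod 73), and 29^59 mod 73 = 28.
m₂ = c^(d_q) mod q: c ≡ 53 (mod 59), and 53^37 mod 59 = 4.
h = q_inv·(m₁ − m₂) mod p = 26·(28 − 4) mod 73 = 40.
m = m₂ + h·q = 4 + 40·59 = 2364.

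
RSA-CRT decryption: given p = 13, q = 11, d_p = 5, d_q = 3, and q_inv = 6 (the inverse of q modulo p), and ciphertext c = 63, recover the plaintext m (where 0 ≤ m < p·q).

m₁ = c^(d_p) mod p: c ≡ 11 (mod 13), and 11^5 mod 13 = 7.
m₂ = c^(d_q) mod q: c ≡ 8 (mod 11), and 8^3 mod 11 = 6.
h = q_inv·(m₁ − m₂) mod p = 6·(7 − 6) mod 13 = 6.
m = m₂ + h·q = 6 + 6·11 = 72.

72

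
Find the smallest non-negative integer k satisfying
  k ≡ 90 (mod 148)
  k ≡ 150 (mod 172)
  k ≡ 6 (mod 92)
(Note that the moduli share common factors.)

gcd(148, 172) = 4 and 4 | (150 − 90), so the pair is consistent; merging gives k ≡ 2902 (mod 6364), where 6364 = lcm(148, 172).
gcd(6364, 92) = 4 and 4 | (6 − 2902), so the pair is consistent; merging gives k ≡ 21994 (mod 146372), where 146372 = lcm(6364, 92).
The solution is unique modulo lcm(148, 172, 92) = 146372.

21994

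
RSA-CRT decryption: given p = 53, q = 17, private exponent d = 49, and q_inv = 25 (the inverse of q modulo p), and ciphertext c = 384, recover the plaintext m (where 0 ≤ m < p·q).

95

d_p = d mod (p−1) = 49 mod 52 = 49; d_q = d mod (q−1) = 1.
m₁ = c^(d_p) mod p: c ≡ 13 (mod 53), and 13^49 mod 53 = 42.
m₂ = c^(d_q) mod q: c ≡ 10 (mod 17), and 10^1 mod 17 = 10.
h = q_inv·(m₁ − m₂) mod p = 25·(42 − 10) mod 53 = 5.
m = m₂ + h·q = 10 + 5·17 = 95.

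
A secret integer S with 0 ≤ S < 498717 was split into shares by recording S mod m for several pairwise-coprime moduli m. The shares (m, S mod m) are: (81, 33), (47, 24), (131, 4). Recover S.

295278

Combine the congruences pairwise.
From S ≡ 33 (mod 81) write S = 33 + 81t. Substituting into S ≡ 24 (mod 47) gives 81t ≡ 38 (mod 47), and since 34⁻¹ ≡ 18 (mod 47), t ≡ 26. Hence S ≡ 33 + 81·26 = 2139 (mod 3807).
From S ≡ 2139 (mod 3807) write S = 2139 + 3807t. Substituting into S ≡ 4 (mod 131) gives 3807t ≡ 92 (mod 131), and since 8⁻¹ ≡ 82 (mod 131), t ≡ 77. Hence S ≡ 2139 + 3807·77 = 295278 (mod 498717).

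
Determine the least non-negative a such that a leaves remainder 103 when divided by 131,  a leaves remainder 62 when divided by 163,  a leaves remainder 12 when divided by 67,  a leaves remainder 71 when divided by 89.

The moduli are pairwise coprime; N = 131·163·67·89 = 127327939.
N/131 = 971969; 971969 ≡ 80 (mod 131); 80·113 ≡ 1, so inverse 113.
N/163 = 781153; 781153 ≡ 57 (mod 163); 57·143 ≡ 1, so inverse 143.
N/67 = 1900417; 1900417 ≡ 29 (mod 67); 29·37 ≡ 1, so inverse 37.
N/89 = 1430651; 1430651 ≡ 65 (mod 89); 65·63 ≡ 1, so inverse 63.
a ≡ 103·971969·113 + 62·781153·143 + 12·1900417·37 + 71·1430651·63 = 25481536760.
25481536760 mod 127327939 = 15948960.

15948960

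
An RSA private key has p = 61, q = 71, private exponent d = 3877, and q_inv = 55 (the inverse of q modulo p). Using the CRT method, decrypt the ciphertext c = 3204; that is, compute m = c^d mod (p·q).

2472

d_p = d mod (p−1) = 3877 mod 60 = 37; d_q = d mod (q−1) = 27.
m₁ = c^(d_p) mod p: c ≡ 32 (mod 61), and 32^37 mod 61 = 32.
m₂ = c^(d_q) mod q: c ≡ 9 (mod 71), and 9^27 mod 71 = 58.
h = q_inv·(m₁ − m₂) mod p = 55·(32 − 58) mod 61 = 34.
m = m₂ + h·q = 58 + 34·71 = 2472.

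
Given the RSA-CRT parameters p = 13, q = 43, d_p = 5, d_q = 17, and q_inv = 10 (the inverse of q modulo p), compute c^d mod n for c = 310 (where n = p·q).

332

m₁ = c^(d_p) mod p: c ≡ 11 (mod 13), and 11^5 mod 13 = 7.
m₂ = c^(d_q) mod q: c ≡ 9 (mod 43), and 9^17 mod 43 = 31.
h = q_inv·(m₁ − m₂) mod p = 10·(7 − 31) mod 13 = 7.
m = m₂ + h·q = 31 + 7·43 = 332.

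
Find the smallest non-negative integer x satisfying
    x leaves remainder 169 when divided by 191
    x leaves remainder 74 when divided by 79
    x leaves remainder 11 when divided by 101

250188

Combine the congruences pairwise.
From x ≡ 169 (mod 191) write x = 169 + 191t. Substituting into x ≡ 74 (mod 79) gives 191t ≡ 63 (mod 79), and since 33⁻¹ ≡ 12 (mod 79), t ≡ 45. Hence x ≡ 169 + 191·45 = 8764 (mod 15089).
From x ≡ 8764 (mod 15089) write x = 8764 + 15089t. Substituting into x ≡ 11 (mod 101) gives 15089t ≡ 34 (mod 101), and since 40⁻¹ ≡ 48 (mod 101), t ≡ 16. Hence x ≡ 8764 + 15089·16 = 250188 (mod 1523989).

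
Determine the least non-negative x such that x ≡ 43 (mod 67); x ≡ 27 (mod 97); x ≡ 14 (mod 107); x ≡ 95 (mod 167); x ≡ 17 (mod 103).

The moduli are pairwise coprime; N = 67·97·107·167·103 = 11961454993.
N/67 = 178529179; 178529179 ≡ 41 (mod 67); 41·18 ≡ 1, so inverse 18.
N/97 = 123313969; 123313969 ≡ 3 (mod 97); 3·65 ≡ 1, so inverse 65.
N/107 = 111789299; 111789299 ≡ 86 (mod 107); 86·56 ≡ 1, so inverse 56.
N/167 = 71625479; 71625479 ≡ 14 (mod 167); 14·12 ≡ 1, so inverse 12.
N/103 = 116130631; 116130631 ≡ 88 (mod 103); 88·48 ≡ 1, so inverse 48.
x ≡ 43·178529179·18 + 27·123313969·65 + 14·111789299·56 + 95·71625479·12 + 17·116130631·48 = 618656051513.
618656051513 mod 11961454993 = 8621846870.

8621846870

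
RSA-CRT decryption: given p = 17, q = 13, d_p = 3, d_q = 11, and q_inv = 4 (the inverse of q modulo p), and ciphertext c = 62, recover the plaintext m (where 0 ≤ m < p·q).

56

m₁ = c^(d_p) mod p: c ≡ 11 (mod 17), and 11^3 mod 17 = 5.
m₂ = c^(d_q) mod q: c ≡ 10 (mod 13), and 10^11 mod 13 = 4.
h = q_inv·(m₁ − m₂) mod p = 4·(5 − 4) mod 17 = 4.
m = m₂ + h·q = 4 + 4·13 = 56.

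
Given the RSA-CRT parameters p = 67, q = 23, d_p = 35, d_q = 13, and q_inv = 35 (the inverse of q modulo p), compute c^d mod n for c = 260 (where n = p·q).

m₁ = c^(d_p) mod p: c ≡ 59 (mod 67), and 59^35 mod 67 = 64.
m₂ = c^(d_q) mod q: c ≡ 7 (mod 23), and 7^13 mod 23 = 20.
h = q_inv·(m₁ − m₂) mod p = 35·(64 − 20) mod 67 = 66.
m = m₂ + h·q = 20 + 66·23 = 1538.

1538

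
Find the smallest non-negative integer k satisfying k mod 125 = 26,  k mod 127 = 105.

From k ≡ 26 (mod 125) write k = 26 + 125t. Substituting into k ≡ 105 (mod 127) gives 125t ≡ 79 (mod 127), and since 125⁻¹ ≡ 63 (mod 127), t ≡ 24. Hence k ≡ 26 + 125·24 = 3026 (mod 15875).

3026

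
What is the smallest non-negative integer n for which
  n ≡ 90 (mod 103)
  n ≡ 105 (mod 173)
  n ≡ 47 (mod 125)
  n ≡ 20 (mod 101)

61415797

The moduli are pairwise coprime; M = 103·173·125·101 = 224964875.
M/103 = 2184125; 2184125 ≡ 10 (mod 103); 10·31 ≡ 1, so inverse 31.
M/173 = 1300375; 1300375 ≡ 107 (mod 173); 107·76 ≡ 1, so inverse 76.
M/125 = 1799719; 1799719 ≡ 94 (mod 125); 94·4 ≡ 1, so inverse 4.
M/101 = 2227375; 2227375 ≡ 22 (mod 101); 22·23 ≡ 1, so inverse 23.
n ≡ 90·2184125·31 + 105·1300375·76 + 47·1799719·4 + 20·2227375·23 = 17833640922.
17833640922 mod 224964875 = 61415797.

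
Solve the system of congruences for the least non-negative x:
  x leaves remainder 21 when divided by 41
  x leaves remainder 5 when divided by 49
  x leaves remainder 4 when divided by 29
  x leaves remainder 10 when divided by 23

317525

The moduli are pairwise coprime; N = 41·49·29·23 = 1340003.
N/41 = 32683; 32683 ≡ 6 (mod 41); 6·7 ≡ 1, so inverse 7.
N/49 = 27347; 27347 ≡ 5 (mod 49); 5·10 ≡ 1, so inverse 10.
N/29 = 46207; 46207 ≡ 10 (mod 29); 10·3 ≡ 1, so inverse 3.
N/23 = 58261; 58261 ≡ 2 (mod 23); 2·12 ≡ 1, so inverse 12.
x ≡ 21·32683·7 + 5·27347·10 + 4·46207·3 + 10·58261·12 = 13717555.
13717555 mod 1340003 = 317525.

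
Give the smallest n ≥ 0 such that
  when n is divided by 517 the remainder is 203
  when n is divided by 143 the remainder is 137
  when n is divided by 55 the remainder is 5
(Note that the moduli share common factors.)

Combine the congruences pairwise.
gcd(517, 143) = 11 and 11 | (137 − 203), so the pair is consistent; merging gives n ≡ 4856 (mod 6721), where 6721 = lcm(517, 143).
gcd(6721, 55) = 11 and 11 | (5 − 4856), so the pair is consistent; merging gives n ≡ 31740 (mod 33605), where 33605 = lcm(6721, 55).
The solution is unique modulo lcm(517, 143, 55) = 33605.

31740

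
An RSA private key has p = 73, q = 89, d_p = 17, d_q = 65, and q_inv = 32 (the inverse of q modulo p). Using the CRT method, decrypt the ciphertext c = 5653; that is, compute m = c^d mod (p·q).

m₁ = c^(d_p) mod p: c ≡ 32 (mod 73), and 32^17 mod 73 = 16.
m₂ = c^(d_q) mod q: c ≡ 46 (mod 89), and 46^65 mod 89 = 7.
h = q_inv·(m₁ − m₂) mod p = 32·(16 − 7) mod 73 = 69.
m = m₂ + h·q = 7 + 69·89 = 6148.

6148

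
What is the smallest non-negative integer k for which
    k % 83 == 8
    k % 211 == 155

Combine the congruences pairwise.
From k ≡ 8 (mod 83) write k = 8 + 83t. Substituting into k ≡ 155 (mod 211) gives 83t ≡ 147 (mod 211), and since 83⁻¹ ≡ 150 (mod 211), t ≡ 106. Hence k ≡ 8 + 83·106 = 8806 (mod 17513).

8806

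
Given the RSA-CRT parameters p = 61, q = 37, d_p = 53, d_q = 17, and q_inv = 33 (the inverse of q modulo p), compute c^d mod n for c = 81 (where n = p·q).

497

m₁ = c^(d_p) mod p: c ≡ 20 (mod 61), and 20^53 mod 61 = 9.
m₂ = c^(d_q) mod q: c ≡ 7 (mod 37), and 7^17 mod 37 = 16.
h = q_inv·(m₁ − m₂) mod p = 33·(9 − 16) mod 61 = 13.
m = m₂ + h·q = 16 + 13·37 = 497.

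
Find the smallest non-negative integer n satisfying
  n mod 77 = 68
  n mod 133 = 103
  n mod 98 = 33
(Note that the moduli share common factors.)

20319

Combine the congruences pairwise.
gcd(77, 133) = 7 and 7 | (103 − 68), so the pair is consistent; merging gives n ≡ 1300 (mod 1463), where 1463 = lcm(77, 133).
gcd(1463, 98) = 7 and 7 | (33 − 1300), so the pair is consistent; merging gives n ≡ 20319 (mod 20482), where 20482 = lcm(1463, 98).
The solution is unique modulo lcm(77, 133, 98) = 20482.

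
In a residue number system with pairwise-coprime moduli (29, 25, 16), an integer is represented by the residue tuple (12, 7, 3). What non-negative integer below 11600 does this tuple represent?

10307

The moduli are pairwise coprime; N = 29·25·16 = 11600.
N/29 = 400; 400 ≡ 23 (mod 29); 23·24 ≡ 1, so inverse 24.
N/25 = 464; 464 ≡ 14 (mod 25); 14·9 ≡ 1, so inverse 9.
N/16 = 725; 725 ≡ 5 (mod 16); 5·13 ≡ 1, so inverse 13.
x ≡ 12·400·24 + 7·464·9 + 3·725·13 = 172707.
172707 mod 11600 = 10307.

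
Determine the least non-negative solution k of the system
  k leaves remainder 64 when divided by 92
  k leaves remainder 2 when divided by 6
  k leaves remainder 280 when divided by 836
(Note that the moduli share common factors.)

54620

Combine the congruences pairwise.
gcd(92, 6) = 2 and 2 | (2 − 64), so the pair is consistent; merging gives k ≡ 248 (mod 276), where 276 = lcm(92, 6).
gcd(276, 836) = 4 and 4 | (280 − 248), so the pair is consistent; merging gives k ≡ 54620 (mod 57684), where 57684 = lcm(276, 836).
The solution is unique modulo lcm(92, 6, 836) = 57684.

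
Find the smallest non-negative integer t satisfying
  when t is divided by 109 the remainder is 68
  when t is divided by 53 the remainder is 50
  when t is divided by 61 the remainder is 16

The moduli are pairwise coprime; N = 109·53·61 = 352397.
N/109 = 3233; 3233 ≡ 72 (mod 109); 72·53 ≡ 1, so inverse 53.
N/53 = 6649; 6649 ≡ 24 (mod 53); 24·42 ≡ 1, so inverse 42.
N/61 = 5777; 5777 ≡ 43 (mod 61); 43·44 ≡ 1, so inverse 44.
t ≡ 68·3233·53 + 50·6649·42 + 16·5777·44 = 29681640.
29681640 mod 352397 = 80292.

80292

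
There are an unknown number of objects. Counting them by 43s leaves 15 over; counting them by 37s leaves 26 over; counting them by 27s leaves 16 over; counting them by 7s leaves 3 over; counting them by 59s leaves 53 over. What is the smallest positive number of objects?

The moduli are pairwise coprime; M = 43·37·27·7·59 = 17741241.
M/43 = 412587; 412587 ≡ 2 (mod 43); 2·22 ≡ 1, so inverse 22.
M/37 = 479493; 479493 ≡ 10 (mod 37); 10·26 ≡ 1, so inverse 26.
M/27 = 657083; 657083 ≡ 11 (mod 27); 11·5 ≡ 1, so inverse 5.
M/7 = 2534463; 2534463 ≡ 1 (mod 7), inverse 1.
M/59 = 300699; 300699 ≡ 35 (mod 59); 35·27 ≡ 1, so inverse 27.
N ≡ 15·412587·22 + 26·479493·26 + 16·657083·5 + 3·2534463·1 + 53·300699·27 = 950761276.
950761276 mod 17741241 = 10475503.

10475503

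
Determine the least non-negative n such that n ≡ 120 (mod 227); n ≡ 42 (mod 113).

Combine the congruences pairwise.
From n ≡ 120 (mod 227) write n = 120 + 227t. Substituting into n ≡ 42 (mod 113) gives 227t ≡ 35 (mod 113), and since 1⁻¹ ≡ 1 (mod 113), t ≡ 35. Hence n ≡ 120 + 227·35 = 8065 (mod 25651).

8065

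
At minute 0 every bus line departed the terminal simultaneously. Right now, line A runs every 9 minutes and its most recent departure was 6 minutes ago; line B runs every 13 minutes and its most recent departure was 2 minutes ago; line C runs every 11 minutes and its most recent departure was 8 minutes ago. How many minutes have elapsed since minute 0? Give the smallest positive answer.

The moduli are pairwise coprime; N = 9·13·11 = 1287.
N/9 = 143; 143 ≡ 8 (mod 9); 8·8 ≡ 1, so inverse 8.
N/13 = 99; 99 ≡ 8 (mod 13); 8·5 ≡ 1, so inverse 5.
N/11 = 117; 117 ≡ 7 (mod 11); 7·8 ≡ 1, so inverse 8.
t ≡ 6·143·8 + 2·99·5 + 8·117·8 = 15342.
15342 mod 1287 = 1185.

1185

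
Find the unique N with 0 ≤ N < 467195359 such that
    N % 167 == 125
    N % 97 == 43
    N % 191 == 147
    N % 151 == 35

154639286

The moduli are pairwise coprime; M = 167·97·191·151 = 467195359.
M/167 = 2797577; 2797577 ≡ 160 (mod 167); 160·143 ≡ 1, so inverse 143.
M/97 = 4816447; 4816447 ≡ 9 (mod 97); 9·54 ≡ 1, so inverse 54.
M/191 = 2446049; 2446049 ≡ 103 (mod 191); 103·102 ≡ 1, so inverse 102.
M/151 = 3094009; 3094009 ≡ 19 (mod 151); 19·8 ≡ 1, so inverse 8.
N ≡ 125·2797577·143 + 43·4816447·54 + 147·2446049·102 + 35·3094009·8 = 98732860035.
98732860035 mod 467195359 = 154639286.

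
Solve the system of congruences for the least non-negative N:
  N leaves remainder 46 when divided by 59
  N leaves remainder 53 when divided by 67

From N ≡ 46 (mod 59) write N = 46 + 59t. Substituting into N ≡ 53 (mod 67) gives 59t ≡ 7 (mod 67), and since 59⁻¹ ≡ 25 (mod 67), t ≡ 41. Hence N ≡ 46 + 59·41 = 2465 (mod 3953).

2465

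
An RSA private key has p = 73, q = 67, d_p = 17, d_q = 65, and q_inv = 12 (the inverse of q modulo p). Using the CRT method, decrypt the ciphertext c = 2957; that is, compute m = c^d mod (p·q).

4236

m₁ = c^(d_p) mod p: c ≡ 37 (mod 73), and 37^17 mod 73 = 2.
m₂ = c^(d_q) mod q: c ≡ 9 (mod 67), and 9^65 mod 67 = 15.
h = q_inv·(m₁ − m₂) mod p = 12·(2 − 15) mod 73 = 63.
m = m₂ + h·q = 15 + 63·67 = 4236.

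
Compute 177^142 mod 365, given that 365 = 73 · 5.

Mod 73: 177 ≡ 31; by Fermat, exponent reduces to 142 mod 72 = 70; 31^70 ≡ 67 (mod 73).
Mod 5: 177 ≡ 2; by Fermat, exponent reduces to 142 mod 4 = 2; 2^2 ≡ 4 (mod 5).
Combine by CRT: x ≡ 67 (mod 73), x ≡ 4 (mod 5) ⇒ x ≡ 359 (mod 365).

359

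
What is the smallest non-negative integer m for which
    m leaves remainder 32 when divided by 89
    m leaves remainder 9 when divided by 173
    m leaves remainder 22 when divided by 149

The moduli are pairwise coprime; N = 89·173·149 = 2294153.
N/89 = 25777; 25777 ≡ 56 (mod 89); 56·62 ≡ 1, so inverse 62.
N/173 = 13261; 13261 ≡ 113 (mod 173); 113·49 ≡ 1, so inverse 49.
N/149 = 15397; 15397 ≡ 50 (mod 149); 50·3 ≡ 1, so inverse 3.
m ≡ 32·25777·62 + 9·13261·49 + 22·15397·3 = 58005871.
58005871 mod 2294153 = 652046.

652046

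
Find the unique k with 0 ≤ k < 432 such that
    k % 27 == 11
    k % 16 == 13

From k ≡ 11 (mod 27) write k = 11 + 27t. Substituting into k ≡ 13 (mod 16) gives 27t ≡ 2 (mod 16), and since 11⁻¹ ≡ 3 (mod 16), t ≡ 6. Hence k ≡ 11 + 27·6 = 173 (mod 432).

173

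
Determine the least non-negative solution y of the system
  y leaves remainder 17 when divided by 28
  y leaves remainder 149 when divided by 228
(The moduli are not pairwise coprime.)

Combine the congruences pairwise.
gcd(28, 228) = 4 and 4 | (149 − 17), so the pair is consistent; merging gives y ≡ 605 (mod 1596), where 1596 = lcm(28, 228).
The solution is unique modulo lcm(28, 228) = 1596.

605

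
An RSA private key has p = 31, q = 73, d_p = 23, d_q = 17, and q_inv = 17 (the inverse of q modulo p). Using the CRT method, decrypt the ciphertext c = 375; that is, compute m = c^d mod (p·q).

m₁ = c^(d_p) mod p: c ≡ 3 (mod 31), and 3^23 mod 31 = 11.
m₂ = c^(d_q) mod q: c ≡ 10 (mod 73), and 10^17 mod 73 = 10.
h = q_inv·(m₁ − m₂) mod p = 17·(11 − 10) mod 31 = 17.
m = m₂ + h·q = 10 + 17·73 = 1251.

1251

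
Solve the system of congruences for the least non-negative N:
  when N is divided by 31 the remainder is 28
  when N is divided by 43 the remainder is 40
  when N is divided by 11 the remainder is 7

The moduli are pairwise coprime; M = 31·43·11 = 14663.
M/31 = 473; 473 ≡ 8 (mod 31); 8·4 ≡ 1, so inverse 4.
M/43 = 341; 341 ≡ 40 (mod 43); 40·14 ≡ 1, so inverse 14.
M/11 = 1333; 1333 ≡ 2 (mod 11); 2·6 ≡ 1, so inverse 6.
N ≡ 28·473·4 + 40·341·14 + 7·1333·6 = 299922.
299922 mod 14663 = 6662.

6662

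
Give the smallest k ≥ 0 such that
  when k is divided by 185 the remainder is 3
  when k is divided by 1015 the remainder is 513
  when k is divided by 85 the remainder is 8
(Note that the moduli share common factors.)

gcd(185, 1015) = 5 and 5 | (513 − 3), so the pair is consistent; merging gives k ≡ 19798 (mod 37555), where 37555 = lcm(185, 1015).
gcd(37555, 85) = 5 and 5 | (8 − 19798), so the pair is consistent; merging gives k ≡ 620678 (mod 638435), where 638435 = lcm(37555, 85).
The solution is unique modulo lcm(185, 1015, 85) = 638435.

620678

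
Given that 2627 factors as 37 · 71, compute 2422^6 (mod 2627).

Mod 37: 2422 ≡ 17; 17^6 ≡ 27 (mod 37).
Mod 71: 2422 ≡ 8; 8^6 ≡ 12 (mod 71).
Combine by CRT: x ≡ 27 (mod 37), x ≡ 12 (mod 71) ⇒ x ≡ 2284 (mod 2627).

2284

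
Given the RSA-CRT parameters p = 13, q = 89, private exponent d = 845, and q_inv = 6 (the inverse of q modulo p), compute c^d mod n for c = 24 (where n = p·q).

709

d_p = d mod (p−1) = 845 mod 12 = 5; d_q = d mod (q−1) = 53.
m₁ = c^(d_p) mod p: c ≡ 11 (mod 13), and 11^5 mod 13 = 7.
m₂ = c^(d_q) mod q: c ≡ 24 (mod 89), and 24^53 mod 89 = 86.
h = q_inv·(m₁ − m₂) mod p = 6·(7 − 86) mod 13 = 7.
m = m₂ + h·q = 86 + 7·89 = 709.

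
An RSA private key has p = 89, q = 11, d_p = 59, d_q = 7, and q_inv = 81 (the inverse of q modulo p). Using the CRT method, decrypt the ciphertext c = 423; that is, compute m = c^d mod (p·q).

542

m₁ = c^(d_p) mod p: c ≡ 67 (mod 89), and 67^59 mod 89 = 8.
m₂ = c^(d_q) mod q: c ≡ 5 (mod 11), and 5^7 mod 11 = 3.
h = q_inv·(m₁ − m₂) mod p = 81·(8 − 3) mod 89 = 49.
m = m₂ + h·q = 3 + 49·11 = 542.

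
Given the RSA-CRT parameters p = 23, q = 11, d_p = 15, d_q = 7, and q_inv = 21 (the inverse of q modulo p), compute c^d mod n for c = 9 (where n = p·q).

m₁ = c^(d_p) mod p: c ≡ 9 (mod 23), and 9^15 mod 23 = 6.
m₂ = c^(d_q) mod q: c ≡ 9 (mod 11), and 9^7 mod 11 = 4.
h = q_inv·(m₁ − m₂) mod p = 21·(6 − 4) mod 23 = 19.
m = m₂ + h·q = 4 + 19·11 = 213.

213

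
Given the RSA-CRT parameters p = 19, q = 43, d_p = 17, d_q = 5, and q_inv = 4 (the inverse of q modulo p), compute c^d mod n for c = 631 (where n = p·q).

m₁ = c^(d_p) mod p: c ≡ 4 (mod 19), and 4^17 mod 19 = 5.
m₂ = c^(d_q) mod q: c ≡ 29 (mod 43), and 29^5 mod 43 = 20.
h = q_inv·(m₁ − m₂) mod p = 4·(5 − 20) mod 19 = 16.
m = m₂ + h·q = 20 + 16·43 = 708.

708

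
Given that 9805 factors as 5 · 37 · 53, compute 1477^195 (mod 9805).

Mod 5: 1477 ≡ 2; by Fermat, exponent reduces to 195 mod 4 = 3; 2^3 ≡ 3 (mod 5).
Mod 37: 1477 ≡ 34; by Fermat, exponent reduces to 195 mod 36 = 15; 34^15 ≡ 26 (mod 37).
Mod 53: 1477 ≡ 46; by Fermat, exponent reduces to 195 mod 52 = 39; 46^39 ≡ 1 (mod 53).
Combine by CRT: x ≡ 3 (mod 5), x ≡ 26 (mod 37), x ≡ 1 (mod 53) ⇒ x ≡ 3393 (mod 9805).

3393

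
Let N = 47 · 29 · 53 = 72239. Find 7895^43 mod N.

55600

Mod 47: 7895 ≡ 46; 46^43 ≡ 46 (mod 47).
Mod 29: 7895 ≡ 7; by Fermat, exponent reduces to 43 mod 28 = 15; 7^15 ≡ 7 (mod 29).
Mod 53: 7895 ≡ 51; 51^43 ≡ 3 (mod 53).
Combine by CRT: x ≡ 46 (mod 47), x ≡ 7 (mod 29), x ≡ 3 (mod 53) ⇒ x ≡ 55600 (mod 72239).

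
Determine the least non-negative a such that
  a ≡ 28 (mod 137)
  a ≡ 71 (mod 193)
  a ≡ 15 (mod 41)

The moduli are pairwise coprime; N = 137·193·41 = 1084081.
N/137 = 7913; 7913 ≡ 104 (mod 137); 104·83 ≡ 1, so inverse 83.
N/193 = 5617; 5617 ≡ 20 (mod 193); 20·29 ≡ 1, so inverse 29.
N/41 = 26441; 26441 ≡ 37 (mod 41); 37·10 ≡ 1, so inverse 10.
a ≡ 28·7913·83 + 71·5617·29 + 15·26441·10 = 33921365.
33921365 mod 1084081 = 314854.

314854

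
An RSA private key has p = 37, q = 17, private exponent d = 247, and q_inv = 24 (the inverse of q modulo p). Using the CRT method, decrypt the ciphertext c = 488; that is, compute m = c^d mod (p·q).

d_p = d mod (p−1) = 247 mod 36 = 31; d_q = d mod (q−1) = 7.
m₁ = c^(d_p) mod p: c ≡ 7 (mod 37), and 7^31 mod 37 = 33.
m₂ = c^(d_q) mod q: c ≡ 12 (mod 17), and 12^7 mod 17 = 7.
h = q_inv·(m₁ − m₂) mod p = 24·(33 − 7) mod 37 = 32.
m = m₂ + h·q = 7 + 32·17 = 551.

551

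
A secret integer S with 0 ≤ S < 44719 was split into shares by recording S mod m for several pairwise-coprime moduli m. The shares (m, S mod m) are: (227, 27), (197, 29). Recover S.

Combine the congruences pairwise.
From S ≡ 27 (mod 227) write S = 27 + 227t. Substituting into S ≡ 29 (mod 197) gives 227t ≡ 2 (mod 197), and since 30⁻¹ ≡ 46 (mod 197), t ≡ 92. Hence S ≡ 27 + 227·92 = 20911 (mod 44719).

20911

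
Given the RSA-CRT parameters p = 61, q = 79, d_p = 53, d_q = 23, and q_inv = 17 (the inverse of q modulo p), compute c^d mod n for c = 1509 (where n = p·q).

3054

m₁ = c^(d_p) mod p: c ≡ 45 (mod 61), and 45^53 mod 61 = 4.
m₂ = c^(d_q) mod q: c ≡ 8 (mod 79), and 8^23 mod 79 = 52.
h = q_inv·(m₁ − m₂) mod p = 17·(4 − 52) mod 61 = 38.
m = m₂ + h·q = 52 + 38·79 = 3054.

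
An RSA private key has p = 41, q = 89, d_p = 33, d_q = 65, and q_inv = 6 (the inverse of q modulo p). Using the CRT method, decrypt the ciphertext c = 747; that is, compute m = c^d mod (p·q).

952

m₁ = c^(d_p) mod p: c ≡ 9 (mod 41), and 9^33 mod 41 = 9.
m₂ = c^(d_q) mod q: c ≡ 35 (mod 89), and 35^65 mod 89 = 62.
h = q_inv·(m₁ − m₂) mod p = 6·(9 − 62) mod 41 = 10.
m = m₂ + h·q = 62 + 10·89 = 952.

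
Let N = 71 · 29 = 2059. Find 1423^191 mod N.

1054

Mod 71: 1423 ≡ 3; by Fermat, exponent reduces to 191 mod 70 = 51; 3^51 ≡ 60 (mod 71).
Mod 29: 1423 ≡ 2; by Fermat, exponent reduces to 191 mod 28 = 23; 2^23 ≡ 10 (mod 29).
Combine by CRT: x ≡ 60 (mod 71), x ≡ 10 (mod 29) ⇒ x ≡ 1054 (mod 2059).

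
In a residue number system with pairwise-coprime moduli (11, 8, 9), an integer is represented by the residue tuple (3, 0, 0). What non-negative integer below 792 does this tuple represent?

432

Combine the congruences pairwise.
From x ≡ 3 (mod 11) write x = 3 + 11t. Substituting into x ≡ 0 (mod 8) gives 11t ≡ 5 (mod 8), and since 3⁻¹ ≡ 3 (mod 8), t ≡ 7. Hence x ≡ 3 + 11·7 = 80 (mod 88).
From x ≡ 80 (mod 88) write x = 80 + 88t. Substituting into x ≡ 0 (mod 9) gives 88t ≡ 1 (mod 9), and since 7⁻¹ ≡ 4 (mod 9), t ≡ 4. Hence x ≡ 80 + 88·4 = 432 (mod 792).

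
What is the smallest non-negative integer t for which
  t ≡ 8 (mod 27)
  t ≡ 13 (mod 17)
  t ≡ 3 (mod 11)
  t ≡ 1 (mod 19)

87002

From t ≡ 8 (mod 27) write t = 8 + 27s. Substituting into t ≡ 13 (mod 17) gives 27s ≡ 5 (mod 17), and since 10⁻¹ ≡ 12 (mod 17), s ≡ 9. Hence t ≡ 8 + 27·9 = 251 (mod 459).
From t ≡ 251 (mod 459) write t = 251 + 459s. Substituting into t ≡ 3 (mod 11) gives 459s ≡ 5 (mod 11), and since 8⁻¹ ≡ 7 (mod 11), s ≡ 2. Hence t ≡ 251 + 459·2 = 1169 (mod 5049).
From t ≡ 1169 (mod 5049) write t = 1169 + 5049s. Substituting into t ≡ 1 (mod 19) gives 5049s ≡ 10 (mod 19), and since 14⁻¹ ≡ 15 (mod 19), s ≡ 17. Hence t ≡ 1169 + 5049·17 = 87002 (mod 95931).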